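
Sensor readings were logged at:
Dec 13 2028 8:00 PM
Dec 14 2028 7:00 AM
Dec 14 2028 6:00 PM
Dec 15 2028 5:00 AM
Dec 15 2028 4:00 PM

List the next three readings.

Dec 16 2028 3:00 AM, Dec 16 2028 2:00 PM, Dec 17 2028 1:00 AM

The interval is a steady 11 hours (11, 11, 11, 11).
Dec 15 2028 4:00 PM + 11 h = Dec 16 2028 3:00 AM.
Dec 16 2028 3:00 AM + 11 h = Dec 16 2028 2:00 PM.
Dec 16 2028 2:00 PM + 11 h = Dec 17 2028 1:00 AM.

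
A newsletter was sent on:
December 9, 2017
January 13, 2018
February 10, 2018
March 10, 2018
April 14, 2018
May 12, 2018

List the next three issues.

These are Saturdays at 28- or 35-day spacing (35, 28, 28, 35, 28).
The pattern: 2nd Saturday of the month.
June 2018 — 2nd Saturday is June 9, 2018.
July 2018 — 2nd Saturday is July 14, 2018.
August 2018 — 2nd Saturday is August 11, 2018.

June 9, 2018; July 14, 2018; August 11, 2018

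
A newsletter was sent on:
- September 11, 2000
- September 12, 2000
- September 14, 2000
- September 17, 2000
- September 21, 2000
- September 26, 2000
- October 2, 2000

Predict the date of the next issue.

The spacing grows by 1 each time: 1, 2, 3, 4, 5, 6 days.
Next gap: 7 days. October 2, 2000 + 7 days = October 9, 2000.

October 9, 2000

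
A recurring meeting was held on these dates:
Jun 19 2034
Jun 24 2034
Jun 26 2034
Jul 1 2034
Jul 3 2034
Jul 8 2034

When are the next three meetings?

Jul 10 2034, Jul 15 2034, Jul 17 2034

The gap pattern 5, 2, 5, 2, 5 repeats every 2 events.
These are the Mondays and Saturdays of each week.
The following Monday is Jul 10 2034.
The following Saturday is Jul 15 2034.
The following Monday is Jul 17 2034.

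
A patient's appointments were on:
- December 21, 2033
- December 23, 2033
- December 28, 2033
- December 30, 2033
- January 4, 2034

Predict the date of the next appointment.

January 6, 2034

Gaps: 2, 5, 2, 5 days — not constant, but cyclic with period 2.
The events fall on every Wednesday and Friday.
The following Friday is January 6, 2034.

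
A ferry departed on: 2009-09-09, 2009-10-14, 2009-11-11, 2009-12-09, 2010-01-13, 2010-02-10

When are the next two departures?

Gaps: 35, 28, 28, 35, 28 days — a mix of 28 and 35. Every date is a Wednesday.
Each is the 2nd Wednesday of its month.
March 2010 — 2nd Wednesday is 2010-03-10.
April 2010 — 2nd Wednesday is 2010-04-14.

2010-03-10, 2010-04-14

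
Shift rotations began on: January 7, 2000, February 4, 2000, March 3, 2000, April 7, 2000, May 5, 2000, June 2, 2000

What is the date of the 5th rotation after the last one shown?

Gaps: 28, 28, 35, 28, 28 days — a mix of 28 and 35. Every date is a Friday.
Each is the 1st Friday of its month.
1st Friday of July 2000: July 7, 2000.
August 2000 — 1st Friday is August 4, 2000.
1st Friday of September 2000: September 1, 2000.
1st Friday of October 2000: October 6, 2000.
November 2000 — 1st Friday is November 3, 2000.

November 3, 2000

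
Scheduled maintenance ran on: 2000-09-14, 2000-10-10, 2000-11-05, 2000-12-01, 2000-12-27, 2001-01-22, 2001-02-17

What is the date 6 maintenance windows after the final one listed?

2001-07-23

Gaps between consecutive events: 26, 26, 26, 26, 26, 26 days — a constant 26-day interval.
2001-02-17 + 26 days = 2001-03-15.
2001-03-15 + 26 days = 2001-04-10.
2001-04-10 + 26 days = 2001-05-06.
2001-05-06 + 26 days = 2001-06-01.
2001-06-01 + 26 days = 2001-06-27.
2001-06-27 + 26 days = 2001-07-23.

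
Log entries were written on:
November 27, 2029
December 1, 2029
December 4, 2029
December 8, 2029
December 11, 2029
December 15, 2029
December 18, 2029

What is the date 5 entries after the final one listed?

Every event lands on a Tuesday or Saturday (gaps cycle 4, 3, 4, 3, 4, 3).
So the schedule is: every Tuesday and Saturday.
Next Saturday: December 22, 2029.
Next Tuesday: December 25, 2029.
Next Saturday: December 29, 2029.
The following Tuesday is January 1, 2030.
Next Saturday: January 5, 2030.

January 5, 2030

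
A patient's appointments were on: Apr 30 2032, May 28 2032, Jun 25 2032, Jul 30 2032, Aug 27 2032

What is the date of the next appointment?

These are Fridays with 28, 28, 35, 28-day gaps.
Each is the final Friday of its month — Apr 30 2032 is past the 28th, so '4th Friday' doesn't fit.
September 2032 ends with Friday Sep 24 2032.

Sep 24 2032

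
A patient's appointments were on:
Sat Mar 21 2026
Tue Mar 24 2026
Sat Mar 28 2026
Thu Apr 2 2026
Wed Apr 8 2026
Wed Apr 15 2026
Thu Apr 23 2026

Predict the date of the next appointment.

Sat May 2 2026

Intervals are 3, 4, 5, 6, 7, 8 days — an arithmetic progression with common difference 1.
Next gap: 9 days. Thu Apr 23 2026 + 9 days = Sat May 2 2026.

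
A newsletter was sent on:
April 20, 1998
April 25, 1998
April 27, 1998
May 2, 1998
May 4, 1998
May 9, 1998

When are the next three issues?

May 11, 1998; May 16, 1998; May 18, 1998

Every event lands on a Monday or Saturday (gaps cycle 5, 2, 5, 2, 5).
So the schedule is: every Monday and Saturday.
The following Monday is May 11, 1998.
The following Saturday is May 16, 1998.
The following Monday is May 18, 1998.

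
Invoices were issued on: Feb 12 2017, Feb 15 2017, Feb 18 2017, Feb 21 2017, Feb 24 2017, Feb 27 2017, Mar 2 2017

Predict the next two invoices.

The spacing is 3, 3, 3, 3, 3, 3 days — always 3 days.
Mar 2 2017 + 3 days = Mar 5 2017.
Mar 5 2017 + 3 days = Mar 8 2017.

Mar 5 2017, Mar 8 2017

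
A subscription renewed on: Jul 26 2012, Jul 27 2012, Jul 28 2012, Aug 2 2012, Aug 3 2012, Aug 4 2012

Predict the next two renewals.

Aug 9 2012, Aug 10 2012

Gaps: 1, 1, 5, 1, 1 days — not constant, but cyclic with period 3.
The events fall on every Thursday, Friday and Saturday.
The following Thursday is Aug 9 2012.
Next Friday: Aug 10 2012.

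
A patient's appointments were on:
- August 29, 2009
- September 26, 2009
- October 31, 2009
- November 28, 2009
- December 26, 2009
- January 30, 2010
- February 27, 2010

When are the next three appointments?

March 27, 2010; April 24, 2010; May 29, 2010

These are Saturdays with 28, 35, 28, 28, 35, 28-day gaps.
Each is the final Saturday of its month — August 29, 2009 is past the 28th, so '4th Saturday' doesn't fit.
March 2010 ends with Saturday March 27, 2010.
April 2010 ends with Saturday April 24, 2010.
May 2010 ends with Saturday May 29, 2010.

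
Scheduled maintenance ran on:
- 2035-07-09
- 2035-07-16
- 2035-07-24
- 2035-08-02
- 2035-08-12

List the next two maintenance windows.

2035-08-23, 2035-09-04

Intervals are 7, 8, 9, 10 days — an arithmetic progression with common difference 1.
Next gap: 11 days. 2035-08-12 + 11 days = 2035-08-23.
Next gap: 12 days. 2035-08-23 + 12 days = 2035-09-04.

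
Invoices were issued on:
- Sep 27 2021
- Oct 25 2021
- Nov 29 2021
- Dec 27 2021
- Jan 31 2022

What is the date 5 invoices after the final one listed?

These are Mondays with 28, 35, 28, 35-day gaps.
Each is the final Monday of its month — Nov 29 2021 is past the 28th, so '4th Monday' doesn't fit.
Last Monday of February 2022: Feb 28 2022.
March 2022 ends with Monday Mar 28 2022.
April 2022 ends with Monday Apr 25 2022.
May 2022 ends with Monday May 30 2022.
June 2022 ends with Monday Jun 27 2022.

Jun 27 2022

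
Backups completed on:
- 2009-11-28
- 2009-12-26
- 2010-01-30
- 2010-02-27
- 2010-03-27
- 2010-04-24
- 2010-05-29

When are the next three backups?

2010-06-26, 2010-07-31, 2010-08-28

All Saturdays; the gaps (28, 35, 28, 28, 28, 35) vary with month length.
This is the last Saturday of each month.
Last Saturday of June 2010: 2010-06-26.
Last Saturday of July 2010: 2010-07-31.
Last Saturday of August 2010: 2010-08-28.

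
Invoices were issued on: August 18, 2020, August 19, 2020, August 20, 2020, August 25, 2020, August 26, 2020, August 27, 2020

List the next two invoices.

September 1, 2020; September 2, 2020

The gap pattern 1, 1, 5, 1, 1 repeats every 3 events.
These are the Tuesdays, Wednesdays and Thursdays of each week.
The following Tuesday is September 1, 2020.
The following Wednesday is September 2, 2020.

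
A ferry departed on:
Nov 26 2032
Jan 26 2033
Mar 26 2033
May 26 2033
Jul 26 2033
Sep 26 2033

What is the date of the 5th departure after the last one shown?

Jul 26 2034

Each date is the 26th; the gaps (61, 59, 61, 61, 62) track the month lengths.
The rule is the 26th of every 2 months.
November 2033: Nov 26 2033.
January 2034: Jan 26 2034.
Next: March 2034 → Mar 26 2034.
May 2034: May 26 2034.
Next: July 2034 → Jul 26 2034.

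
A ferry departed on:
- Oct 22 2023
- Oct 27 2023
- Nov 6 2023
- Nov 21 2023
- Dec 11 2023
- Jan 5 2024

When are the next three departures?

The spacing grows by 5 each time: 5, 10, 15, 20, 25 days.
Next gap: 30 days. Jan 5 2024 + 30 days = Feb 4 2024.
Next gap: 35 days. Feb 4 2024 + 35 days = Mar 10 2024.
Next gap: 40 days. Mar 10 2024 + 40 days = Apr 19 2024.

Feb 4 2024, Mar 10 2024, Apr 19 2024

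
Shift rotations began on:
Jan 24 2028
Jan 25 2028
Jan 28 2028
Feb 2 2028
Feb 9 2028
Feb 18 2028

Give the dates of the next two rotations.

Feb 29 2028, Mar 13 2028

Gaps: 1, 3, 5, 7, 9 days — each gap is 2 larger than the previous one.
Next gap: 11 days. Feb 18 2028 + 11 days = Feb 29 2028.
Next gap: 13 days. Feb 29 2028 + 13 days = Mar 13 2028.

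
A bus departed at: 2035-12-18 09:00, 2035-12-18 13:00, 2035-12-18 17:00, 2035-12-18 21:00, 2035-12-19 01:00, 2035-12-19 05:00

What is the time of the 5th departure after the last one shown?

2035-12-20 01:00

Gaps: 4, 4, 4, 4, 4 hours — each event is 4 hours after the previous one.
2035-12-19 05:00 + 4 h = 2035-12-19 09:00.
2035-12-19 09:00 + 4 h = 2035-12-19 13:00.
2035-12-19 13:00 + 4 h = 2035-12-19 17:00.
2035-12-19 17:00 + 4 h = 2035-12-19 21:00.
2035-12-19 21:00 + 4 h = 2035-12-20 01:00.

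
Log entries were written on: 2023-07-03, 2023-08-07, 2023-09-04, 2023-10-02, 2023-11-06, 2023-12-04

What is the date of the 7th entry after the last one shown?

2024-07-01

Gaps: 35, 28, 28, 35, 28 days — a mix of 28 and 35. Every date is a Monday.
Each is the 1st Monday of its month.
1st Monday of January 2024: 2024-01-01.
February 2024 — 1st Monday is 2024-02-05.
1st Monday of March 2024: 2024-03-04.
April 2024 — 1st Monday is 2024-04-01.
May 2024 — 1st Monday is 2024-05-06.
1st Monday of June 2024: 2024-06-03.
July 2024 — 1st Monday is 2024-07-01.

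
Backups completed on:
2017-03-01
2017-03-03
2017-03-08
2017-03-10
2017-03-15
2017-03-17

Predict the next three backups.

2017-03-22, 2017-03-24, 2017-03-29

The gap pattern 2, 5, 2, 5, 2 repeats every 2 events.
These are the Wednesdays and Fridays of each week.
The following Wednesday is 2017-03-22.
Next Friday: 2017-03-24.
Next Wednesday: 2017-03-29.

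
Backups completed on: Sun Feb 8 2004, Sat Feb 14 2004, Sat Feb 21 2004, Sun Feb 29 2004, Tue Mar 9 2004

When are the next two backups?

Intervals are 6, 7, 8, 9 days — an arithmetic progression with common difference 1.
Next gap: 10 days. Tue Mar 9 2004 + 10 days = Fri Mar 19 2004.
Next gap: 11 days. Fri Mar 19 2004 + 11 days = Tue Mar 30 2004.

Fri Mar 19 2004, Tue Mar 30 2004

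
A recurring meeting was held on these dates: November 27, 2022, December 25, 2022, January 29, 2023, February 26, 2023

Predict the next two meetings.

Every date is a Sunday; gaps 28, 35, 28 days.
Each is the last Sunday of its month (at least one falls on the 29th or later, ruling out '4th Sunday').
Last Sunday of March 2023: March 26, 2023.
April 2023 ends with Sunday April 30, 2023.

March 26, 2023; April 30, 2023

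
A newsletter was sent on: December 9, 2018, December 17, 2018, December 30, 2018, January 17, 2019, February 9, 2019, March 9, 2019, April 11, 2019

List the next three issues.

Intervals are 8, 13, 18, 23, 28, 33 days — an arithmetic progression with common difference 5.
Next gap: 38 days. April 11, 2019 + 38 days = May 19, 2019.
Next gap: 43 days. May 19, 2019 + 43 days = July 1, 2019.
Next gap: 48 days. July 1, 2019 + 48 days = August 18, 2019.

May 19, 2019; July 1, 2019; August 18, 2019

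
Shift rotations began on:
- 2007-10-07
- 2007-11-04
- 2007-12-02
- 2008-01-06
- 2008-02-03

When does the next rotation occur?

2008-03-02

Gaps: 28, 28, 35, 28 days — a mix of 28 and 35. Every date is a Sunday.
Each is the 1st Sunday of its month.
1st Sunday of March 2008: 2008-03-02.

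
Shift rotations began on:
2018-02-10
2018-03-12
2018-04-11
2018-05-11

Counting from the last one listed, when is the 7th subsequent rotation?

Gaps between consecutive events: 30, 30, 30 days — a constant 30-day interval.
2018-05-11 + 30 days = 2018-06-10.
2018-06-10 + 30 days = 2018-07-10.
2018-07-10 + 30 days = 2018-08-09.
2018-08-09 + 30 days = 2018-09-08.
2018-09-08 + 30 days = 2018-10-08.
2018-10-08 + 30 days = 2018-11-07.
2018-11-07 + 30 days = 2018-12-07.

2018-12-07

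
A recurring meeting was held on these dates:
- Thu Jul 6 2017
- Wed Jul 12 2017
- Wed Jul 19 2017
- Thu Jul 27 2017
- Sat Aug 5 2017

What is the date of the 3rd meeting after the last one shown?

Gaps: 6, 7, 8, 9 days — each gap is 1 larger than the previous one.
Next gap: 10 days. Sat Aug 5 2017 + 10 days = Tue Aug 15 2017.
Next gap: 11 days. Tue Aug 15 2017 + 11 days = Sat Aug 26 2017.
Next gap: 12 days. Sat Aug 26 2017 + 12 days = Thu Sep 7 2017.

Thu Sep 7 2017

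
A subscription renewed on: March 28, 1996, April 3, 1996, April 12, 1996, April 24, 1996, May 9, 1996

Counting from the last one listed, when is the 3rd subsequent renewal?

The spacing grows by 3 each time: 6, 9, 12, 15 days.
Next gap: 18 days. May 9, 1996 + 18 days = May 27, 1996.
Next gap: 21 days. May 27, 1996 + 21 days = June 17, 1996.
Next gap: 24 days. June 17, 1996 + 24 days = July 11, 1996.

July 11, 1996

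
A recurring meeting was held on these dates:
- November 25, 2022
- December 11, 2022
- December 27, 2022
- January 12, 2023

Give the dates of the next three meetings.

Every event comes 16 days after the last (16, 16, 16).
January 12, 2023 + 16 days = January 28, 2023.
January 28, 2023 + 16 days = February 13, 2023.
February 13, 2023 + 16 days = March 1, 2023.

January 28, 2023; February 13, 2023; March 1, 2023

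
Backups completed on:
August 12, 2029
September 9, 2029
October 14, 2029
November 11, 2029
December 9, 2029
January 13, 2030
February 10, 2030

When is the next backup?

These are Sundays at 28- or 35-day spacing (28, 35, 28, 28, 35, 28).
The pattern: 2nd Sunday of the month.
2nd Sunday of March 2030: March 10, 2030.

March 10, 2030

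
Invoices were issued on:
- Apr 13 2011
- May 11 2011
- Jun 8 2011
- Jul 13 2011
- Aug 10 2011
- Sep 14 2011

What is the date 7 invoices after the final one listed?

Apr 11 2012

All dates are Wednesdays, 28, 28, 35, 28, 35 days apart.
Specifically, the 2nd Wednesday of each month.
2nd Wednesday of October 2011: Oct 12 2011.
November 2011 — 2nd Wednesday is Nov 9 2011.
2nd Wednesday of December 2011: Dec 14 2011.
January 2012 — 2nd Wednesday is Jan 11 2012.
2nd Wednesday of February 2012: Feb 8 2012.
2nd Wednesday of March 2012: Mar 14 2012.
2nd Wednesday of April 2012: Apr 11 2012.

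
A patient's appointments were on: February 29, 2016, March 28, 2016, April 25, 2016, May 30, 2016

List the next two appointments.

June 27, 2016; July 25, 2016

These are Mondays with 28, 28, 35-day gaps.
Each is the final Monday of its month — February 29, 2016 is past the 28th, so '4th Monday' doesn't fit.
June 2016 ends with Monday June 27, 2016.
Last Monday of July 2016: July 25, 2016.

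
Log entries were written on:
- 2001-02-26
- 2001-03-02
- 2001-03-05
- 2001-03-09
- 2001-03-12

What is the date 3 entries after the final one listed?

The gap pattern 4, 3, 4, 3 repeats every 2 events.
These are the Mondays and Fridays of each week.
The following Friday is 2001-03-16.
Next Monday: 2001-03-19.
Next Friday: 2001-03-23.

2001-03-23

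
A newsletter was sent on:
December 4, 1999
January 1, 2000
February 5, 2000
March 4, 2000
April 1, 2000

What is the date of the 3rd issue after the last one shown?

July 1, 2000

These are Saturdays at 28- or 35-day spacing (28, 35, 28, 28).
The pattern: 1st Saturday of the month.
May 2000 — 1st Saturday is May 6, 2000.
June 2000 — 1st Saturday is June 3, 2000.
July 2000 — 1st Saturday is July 1, 2000.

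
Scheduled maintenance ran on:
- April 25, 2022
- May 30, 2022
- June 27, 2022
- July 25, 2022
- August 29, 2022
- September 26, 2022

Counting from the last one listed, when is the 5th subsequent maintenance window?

All Mondays; the gaps (35, 28, 28, 35, 28) vary with month length.
This is the last Monday of each month.
October 2022 ends with Monday October 31, 2022.
November 2022 ends with Monday November 28, 2022.
December 2022 ends with Monday December 26, 2022.
January 2023 ends with Monday January 30, 2023.
February 2023 ends with Monday February 27, 2023.

February 27, 2023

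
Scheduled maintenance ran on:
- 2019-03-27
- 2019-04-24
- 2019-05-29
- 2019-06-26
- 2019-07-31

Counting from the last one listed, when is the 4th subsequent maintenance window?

These are Wednesdays with 28, 35, 28, 35-day gaps.
Each is the final Wednesday of its month — 2019-05-29 is past the 28th, so '4th Wednesday' doesn't fit.
Last Wednesday of August 2019: 2019-08-28.
Last Wednesday of September 2019: 2019-09-25.
October 2019 ends with Wednesday 2019-10-30.
November 2019 ends with Wednesday 2019-11-27.

2019-11-27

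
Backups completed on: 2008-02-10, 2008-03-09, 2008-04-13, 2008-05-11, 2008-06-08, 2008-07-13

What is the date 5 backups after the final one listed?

2008-12-14

All dates are Sundays, 28, 35, 28, 28, 35 days apart.
Specifically, the 2nd Sunday of each month.
2nd Sunday of August 2008: 2008-08-10.
2nd Sunday of September 2008: 2008-09-14.
2nd Sunday of October 2008: 2008-10-12.
November 2008 — 2nd Sunday is 2008-11-09.
December 2008 — 2nd Sunday is 2008-12-14.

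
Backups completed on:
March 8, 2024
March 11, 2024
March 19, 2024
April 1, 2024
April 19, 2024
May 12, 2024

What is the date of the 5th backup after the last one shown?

November 18, 2024

Gaps: 3, 8, 13, 18, 23 days — each gap is 5 larger than the previous one.
Next gap: 28 days. May 12, 2024 + 28 days = June 9, 2024.
Next gap: 33 days. June 9, 2024 + 33 days = July 12, 2024.
Next gap: 38 days. July 12, 2024 + 38 days = August 19, 2024.
Next gap: 43 days. August 19, 2024 + 43 days = October 1, 2024.
Next gap: 48 days. October 1, 2024 + 48 days = November 18, 2024.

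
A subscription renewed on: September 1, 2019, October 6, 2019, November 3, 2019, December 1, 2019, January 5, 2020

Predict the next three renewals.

February 2, 2020; March 1, 2020; April 5, 2020

Gaps: 35, 28, 28, 35 days — a mix of 28 and 35. Every date is a Sunday.
Each is the 1st Sunday of its month.
February 2020 — 1st Sunday is February 2, 2020.
1st Sunday of March 2020: March 1, 2020.
April 2020 — 1st Sunday is April 5, 2020.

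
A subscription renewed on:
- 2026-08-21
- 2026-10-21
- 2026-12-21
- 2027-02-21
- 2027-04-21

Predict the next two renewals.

2027-06-21, 2027-08-21

Gaps: 61, 61, 62, 59 days — not constant. Every event is on the 21st of the month.
Pattern: the 21st of every 2 months.
Next: June 2027 → 2027-06-21.
Next: August 2027 → 2027-08-21.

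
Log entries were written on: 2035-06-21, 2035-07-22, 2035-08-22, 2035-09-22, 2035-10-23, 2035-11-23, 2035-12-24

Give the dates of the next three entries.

2036-01-24, 2036-02-24, 2036-03-26

The spacing is 31, 31, 31, 31, 31, 31 days — always 31 days.
2035-12-24 + 31 days = 2036-01-24.
2036-01-24 + 31 days = 2036-02-24.
2036-02-24 + 31 days = 2036-03-26.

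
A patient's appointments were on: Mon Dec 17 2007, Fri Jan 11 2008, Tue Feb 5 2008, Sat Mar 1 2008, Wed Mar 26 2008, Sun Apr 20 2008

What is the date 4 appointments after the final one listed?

Every event comes 25 days after the last (25, 25, 25, 25, 25).
Sun Apr 20 2008 + 25 days = Thu May 15 2008.
Thu May 15 2008 + 25 days = Mon Jun 9 2008.
Mon Jun 9 2008 + 25 days = Fri Jul 4 2008.
Fri Jul 4 2008 + 25 days = Tue Jul 29 2008.

Tue Jul 29 2008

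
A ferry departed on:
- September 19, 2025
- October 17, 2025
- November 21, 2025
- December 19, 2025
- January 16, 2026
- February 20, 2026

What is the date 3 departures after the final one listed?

May 15, 2026

These are Fridays at 28- or 35-day spacing (28, 35, 28, 28, 35).
The pattern: 3rd Friday of the month.
March 2026 — 3rd Friday is March 20, 2026.
3rd Friday of April 2026: April 17, 2026.
May 2026 — 3rd Friday is May 15, 2026.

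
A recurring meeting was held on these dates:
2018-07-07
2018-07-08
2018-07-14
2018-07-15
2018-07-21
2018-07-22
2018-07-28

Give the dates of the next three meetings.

The gap pattern 1, 6, 1, 6, 1, 6 repeats every 2 events.
These are the Saturdays and Sundays of each week.
The following Sunday is 2018-07-29.
Next Saturday: 2018-08-04.
Next Sunday: 2018-08-05.

2018-07-29, 2018-08-04, 2018-08-05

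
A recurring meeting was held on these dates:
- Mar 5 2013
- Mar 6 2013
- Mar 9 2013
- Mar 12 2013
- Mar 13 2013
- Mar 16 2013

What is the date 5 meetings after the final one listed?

The gap pattern 1, 3, 3, 1, 3 repeats every 3 events.
These are the Tuesdays, Wednesdays and Saturdays of each week.
The following Tuesday is Mar 19 2013.
The following Wednesday is Mar 20 2013.
The following Saturday is Mar 23 2013.
Next Tuesday: Mar 26 2013.
Next Wednesday: Mar 27 2013.

Mar 27 2013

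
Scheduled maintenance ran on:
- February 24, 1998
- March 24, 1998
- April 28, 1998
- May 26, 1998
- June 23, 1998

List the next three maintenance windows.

July 28, 1998; August 25, 1998; September 22, 1998

Gaps: 28, 35, 28, 28 days — a mix of 28 and 35. Every date is a Tuesday.
Each is the 4th Tuesday of its month.
July 1998 — 4th Tuesday is July 28, 1998.
August 1998 — 4th Tuesday is August 25, 1998.
September 1998 — 4th Tuesday is September 22, 1998.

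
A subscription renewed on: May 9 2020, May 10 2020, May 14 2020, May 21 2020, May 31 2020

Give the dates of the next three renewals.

Intervals are 1, 4, 7, 10 days — an arithmetic progression with common difference 3.
Next gap: 13 days. May 31 2020 + 13 days = Jun 13 2020.
Next gap: 16 days. Jun 13 2020 + 16 days = Jun 29 2020.
Next gap: 19 days. Jun 29 2020 + 19 days = Jul 18 2020.

Jun 13 2020, Jun 29 2020, Jul 18 2020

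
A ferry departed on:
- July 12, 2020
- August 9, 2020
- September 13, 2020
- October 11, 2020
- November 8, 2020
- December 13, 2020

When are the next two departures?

Gaps: 28, 35, 28, 28, 35 days — a mix of 28 and 35. Every date is a Sunday.
Each is the 2nd Sunday of its month.
January 2021 — 2nd Sunday is January 10, 2021.
2nd Sunday of February 2021: February 14, 2021.

January 10, 2021; February 14, 2021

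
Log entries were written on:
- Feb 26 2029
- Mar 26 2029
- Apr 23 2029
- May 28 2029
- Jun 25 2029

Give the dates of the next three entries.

All dates are Mondays, 28, 28, 35, 28 days apart.
Specifically, the 4th Monday of each month.
July 2029 — 4th Monday is Jul 23 2029.
August 2029 — 4th Monday is Aug 27 2029.
September 2029 — 4th Monday is Sep 24 2029.

Jul 23 2029, Aug 27 2029, Sep 24 2029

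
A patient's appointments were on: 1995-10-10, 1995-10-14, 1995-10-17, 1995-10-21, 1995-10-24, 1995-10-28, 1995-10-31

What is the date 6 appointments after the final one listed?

Every event lands on a Tuesday or Saturday (gaps cycle 4, 3, 4, 3, 4, 3).
So the schedule is: every Tuesday and Saturday.
The following Saturday is 1995-11-04.
The following Tuesday is 1995-11-07.
The following Saturday is 1995-11-11.
The following Tuesday is 1995-11-14.
Next Saturday: 1995-11-18.
The following Tuesday is 1995-11-21.

1995-11-21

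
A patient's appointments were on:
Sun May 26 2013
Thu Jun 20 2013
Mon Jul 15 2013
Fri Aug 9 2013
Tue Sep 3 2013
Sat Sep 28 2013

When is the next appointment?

Every event comes 25 days after the last (25, 25, 25, 25, 25).
Sat Sep 28 2013 + 25 days = Wed Oct 23 2013.

Wed Oct 23 2013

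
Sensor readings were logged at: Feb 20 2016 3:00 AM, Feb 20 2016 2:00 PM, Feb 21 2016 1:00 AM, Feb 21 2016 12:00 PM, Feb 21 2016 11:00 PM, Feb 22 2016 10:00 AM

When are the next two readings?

The interval is a steady 11 hours (11, 11, 11, 11, 11).
Feb 22 2016 10:00 AM + 11 h = Feb 22 2016 9:00 PM.
Feb 22 2016 9:00 PM + 11 h = Feb 23 2016 8:00 AM.

Feb 22 2016 9:00 PM, Feb 23 2016 8:00 AM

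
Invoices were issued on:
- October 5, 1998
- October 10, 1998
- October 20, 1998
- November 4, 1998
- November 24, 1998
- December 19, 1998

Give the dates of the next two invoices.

January 18, 1999; February 22, 1999

Gaps: 5, 10, 15, 20, 25 days — each gap is 5 larger than the previous one.
Next gap: 30 days. December 19, 1998 + 30 days = January 18, 1999.
Next gap: 35 days. January 18, 1999 + 35 days = February 22, 1999.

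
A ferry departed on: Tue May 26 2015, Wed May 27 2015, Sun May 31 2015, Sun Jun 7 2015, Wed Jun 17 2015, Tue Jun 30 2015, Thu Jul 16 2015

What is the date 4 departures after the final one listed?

Intervals are 1, 4, 7, 10, 13, 16 days — an arithmetic progression with common difference 3.
Next gap: 19 days. Thu Jul 16 2015 + 19 days = Tue Aug 4 2015.
Next gap: 22 days. Tue Aug 4 2015 + 22 days = Wed Aug 26 2015.
Next gap: 25 days. Wed Aug 26 2015 + 25 days = Sun Sep 20 2015.
Next gap: 28 days. Sun Sep 20 2015 + 28 days = Sun Oct 18 2015.

Sun Oct 18 2015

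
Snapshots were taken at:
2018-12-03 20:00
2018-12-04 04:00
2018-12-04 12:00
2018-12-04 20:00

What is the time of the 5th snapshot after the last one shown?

2018-12-06 12:00

The interval is a steady 8 hours (8, 8, 8).
2018-12-04 20:00 + 8 h = 2018-12-05 04:00.
2018-12-05 04:00 + 8 h = 2018-12-05 12:00.
2018-12-05 12:00 + 8 h = 2018-12-05 20:00.
2018-12-05 20:00 + 8 h = 2018-12-06 04:00.
2018-12-06 04:00 + 8 h = 2018-12-06 12:00.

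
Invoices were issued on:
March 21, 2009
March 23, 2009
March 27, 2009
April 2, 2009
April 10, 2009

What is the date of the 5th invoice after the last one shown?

Gaps: 2, 4, 6, 8 days — each gap is 2 larger than the previous one.
Next gap: 10 days. April 10, 2009 + 10 days = April 20, 2009.
Next gap: 12 days. April 20, 2009 + 12 days = May 2, 2009.
Next gap: 14 days. May 2, 2009 + 14 days = May 16, 2009.
Next gap: 16 days. May 16, 2009 + 16 days = June 1, 2009.
Next gap: 18 days. June 1, 2009 + 18 days = June 19, 2009.

June 19, 2009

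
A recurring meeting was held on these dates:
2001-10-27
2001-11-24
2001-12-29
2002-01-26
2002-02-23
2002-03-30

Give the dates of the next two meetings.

2002-04-27, 2002-05-25

All Saturdays; the gaps (28, 35, 28, 28, 35) vary with month length.
This is the last Saturday of each month.
Last Saturday of April 2002: 2002-04-27.
May 2002 ends with Saturday 2002-05-25.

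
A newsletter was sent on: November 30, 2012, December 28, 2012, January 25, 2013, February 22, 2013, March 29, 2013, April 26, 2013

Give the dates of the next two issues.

These are Fridays with 28, 28, 28, 35, 28-day gaps.
Each is the final Friday of its month — November 30, 2012 is past the 28th, so '4th Friday' doesn't fit.
May 2013 ends with Friday May 31, 2013.
June 2013 ends with Friday June 28, 2013.

May 31, 2013; June 28, 2013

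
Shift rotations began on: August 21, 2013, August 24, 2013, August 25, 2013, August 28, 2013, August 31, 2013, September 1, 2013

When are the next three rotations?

The gap pattern 3, 1, 3, 3, 1 repeats every 3 events.
These are the Wednesdays, Saturdays and Sundays of each week.
The following Wednesday is September 4, 2013.
Next Saturday: September 7, 2013.
The following Sunday is September 8, 2013.

September 4, 2013; September 7, 2013; September 8, 2013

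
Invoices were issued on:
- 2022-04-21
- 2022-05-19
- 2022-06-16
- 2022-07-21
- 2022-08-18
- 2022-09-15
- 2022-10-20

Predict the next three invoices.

2022-11-17, 2022-12-15, 2023-01-19

These are Thursdays at 28- or 35-day spacing (28, 28, 35, 28, 28, 35).
The pattern: 3rd Thursday of the month.
November 2022 — 3rd Thursday is 2022-11-17.
December 2022 — 3rd Thursday is 2022-12-15.
3rd Thursday of January 2023: 2023-01-19.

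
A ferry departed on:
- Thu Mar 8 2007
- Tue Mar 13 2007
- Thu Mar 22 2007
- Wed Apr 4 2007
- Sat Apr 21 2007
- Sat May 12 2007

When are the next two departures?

The spacing grows by 4 each time: 5, 9, 13, 17, 21 days.
Next gap: 25 days. Sat May 12 2007 + 25 days = Wed Jun 6 2007.
Next gap: 29 days. Wed Jun 6 2007 + 29 days = Thu Jul 5 2007.

Wed Jun 6 2007, Thu Jul 5 2007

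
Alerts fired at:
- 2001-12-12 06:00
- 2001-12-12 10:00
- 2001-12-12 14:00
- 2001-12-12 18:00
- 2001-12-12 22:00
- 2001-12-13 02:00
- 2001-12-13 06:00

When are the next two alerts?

Spacing: 4, 4, 4, 4, 4, 4 h — constant 4 h.
2001-12-13 06:00 + 4 h = 2001-12-13 10:00.
2001-12-13 10:00 + 4 h = 2001-12-13 14:00.

2001-12-13 10:00, 2001-12-13 14:00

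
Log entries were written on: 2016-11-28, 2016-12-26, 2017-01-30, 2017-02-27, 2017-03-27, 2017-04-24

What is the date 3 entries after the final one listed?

2017-07-31

These are Mondays with 28, 35, 28, 28, 28-day gaps.
Each is the final Monday of its month — 2017-01-30 is past the 28th, so '4th Monday' doesn't fit.
Last Monday of May 2017: 2017-05-29.
Last Monday of June 2017: 2017-06-26.
July 2017 ends with Monday 2017-07-31.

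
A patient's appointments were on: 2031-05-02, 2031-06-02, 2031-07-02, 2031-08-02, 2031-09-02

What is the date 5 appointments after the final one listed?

2032-02-02

The day-of-month is always 2 (31, 30, 31, 31 days between events).
So this recurs on the 2nd of each month.
October 2031: 2031-10-02.
Next: November 2031 → 2031-11-02.
Next: December 2031 → 2031-12-02.
January 2032: 2032-01-02.
February 2032: 2032-02-02.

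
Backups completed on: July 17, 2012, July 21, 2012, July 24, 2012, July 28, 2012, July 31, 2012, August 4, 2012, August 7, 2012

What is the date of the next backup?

August 11, 2012

The gap pattern 4, 3, 4, 3, 4, 3 repeats every 2 events.
These are the Tuesdays and Saturdays of each week.
The following Saturday is August 11, 2012.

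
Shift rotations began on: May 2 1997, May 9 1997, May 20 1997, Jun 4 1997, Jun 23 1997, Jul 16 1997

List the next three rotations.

Aug 12 1997, Sep 12 1997, Oct 17 1997

Gaps: 7, 11, 15, 19, 23 days — each gap is 4 larger than the previous one.
Next gap: 27 days. Jul 16 1997 + 27 days = Aug 12 1997.
Next gap: 31 days. Aug 12 1997 + 31 days = Sep 12 1997.
Next gap: 35 days. Sep 12 1997 + 35 days = Oct 17 1997.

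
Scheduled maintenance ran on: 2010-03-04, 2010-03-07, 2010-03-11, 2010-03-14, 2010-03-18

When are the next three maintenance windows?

Gaps: 3, 4, 3, 4 days — not constant, but cyclic with period 2.
The events fall on every Thursday and Sunday.
The following Sunday is 2010-03-21.
Next Thursday: 2010-03-25.
The following Sunday is 2010-03-28.

2010-03-21, 2010-03-25, 2010-03-28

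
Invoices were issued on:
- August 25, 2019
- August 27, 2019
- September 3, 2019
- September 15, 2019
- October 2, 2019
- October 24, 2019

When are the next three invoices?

November 20, 2019; December 22, 2019; January 28, 2020

Intervals are 2, 7, 12, 17, 22 days — an arithmetic progression with common difference 5.
Next gap: 27 days. October 24, 2019 + 27 days = November 20, 2019.
Next gap: 32 days. November 20, 2019 + 32 days = December 22, 2019.
Next gap: 37 days. December 22, 2019 + 37 days = January 28, 2020.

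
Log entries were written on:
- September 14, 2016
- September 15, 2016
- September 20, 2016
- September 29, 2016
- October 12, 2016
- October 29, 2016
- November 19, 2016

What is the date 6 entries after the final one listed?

June 17, 2017

Intervals are 1, 5, 9, 13, 17, 21 days — an arithmetic progression with common difference 4.
Next gap: 25 days. November 19, 2016 + 25 days = December 14, 2016.
Next gap: 29 days. December 14, 2016 + 29 days = January 12, 2017.
Next gap: 33 days. January 12, 2017 + 33 days = February 14, 2017.
Next gap: 37 days. February 14, 2017 + 37 days = March 23, 2017.
Next gap: 41 days. March 23, 2017 + 41 days = May 3, 2017.
Next gap: 45 days. May 3, 2017 + 45 days = June 17, 2017.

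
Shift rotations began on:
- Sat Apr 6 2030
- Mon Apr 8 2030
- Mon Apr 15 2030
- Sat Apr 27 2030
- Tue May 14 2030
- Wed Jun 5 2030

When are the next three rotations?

Tue Jul 2 2030, Sat Aug 3 2030, Mon Sep 9 2030

The spacing grows by 5 each time: 2, 7, 12, 17, 22 days.
Next gap: 27 days. Wed Jun 5 2030 + 27 days = Tue Jul 2 2030.
Next gap: 32 days. Tue Jul 2 2030 + 32 days = Sat Aug 3 2030.
Next gap: 37 days. Sat Aug 3 2030 + 37 days = Mon Sep 9 2030.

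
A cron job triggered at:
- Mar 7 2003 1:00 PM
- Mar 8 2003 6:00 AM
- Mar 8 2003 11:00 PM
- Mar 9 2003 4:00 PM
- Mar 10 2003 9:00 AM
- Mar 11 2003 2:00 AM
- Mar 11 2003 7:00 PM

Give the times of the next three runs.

Spacing: 17, 17, 17, 17, 17, 17 h — constant 17 h.
Mar 11 2003 7:00 PM + 17 h = Mar 12 2003 12:00 PM.
Mar 12 2003 12:00 PM + 17 h = Mar 13 2003 5:00 AM.
Mar 13 2003 5:00 AM + 17 h = Mar 13 2003 10:00 PM.

Mar 12 2003 12:00 PM, Mar 13 2003 5:00 AM, Mar 13 2003 10:00 PM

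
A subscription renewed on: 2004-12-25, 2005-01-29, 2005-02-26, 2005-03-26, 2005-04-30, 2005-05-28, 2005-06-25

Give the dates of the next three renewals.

These are Saturdays with 35, 28, 28, 35, 28, 28-day gaps.
Each is the final Saturday of its month — 2005-01-29 is past the 28th, so '4th Saturday' doesn't fit.
Last Saturday of July 2005: 2005-07-30.
Last Saturday of August 2005: 2005-08-27.
September 2005 ends with Saturday 2005-09-24.

2005-07-30, 2005-08-27, 2005-09-24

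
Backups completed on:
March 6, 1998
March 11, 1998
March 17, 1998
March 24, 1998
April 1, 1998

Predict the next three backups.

April 10, 1998; April 20, 1998; May 1, 1998

Intervals are 5, 6, 7, 8 days — an arithmetic progression with common difference 1.
Next gap: 9 days. April 1, 1998 + 9 days = April 10, 1998.
Next gap: 10 days. April 10, 1998 + 10 days = April 20, 1998.
Next gap: 11 days. April 20, 1998 + 11 days = May 1, 1998.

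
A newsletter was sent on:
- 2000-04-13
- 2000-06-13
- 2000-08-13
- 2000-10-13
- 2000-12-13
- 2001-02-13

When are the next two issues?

2001-04-13, 2001-06-13

Gaps: 61, 61, 61, 61, 62 days — not constant. Every event is on the 13th of the month.
Pattern: the 13th of every 2 months.
April 2001: 2001-04-13.
Next: June 2001 → 2001-06-13.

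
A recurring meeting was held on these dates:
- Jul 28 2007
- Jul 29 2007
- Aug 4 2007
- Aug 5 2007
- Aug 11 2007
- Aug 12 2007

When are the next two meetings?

Aug 18 2007, Aug 19 2007

The gap pattern 1, 6, 1, 6, 1 repeats every 2 events.
These are the Saturdays and Sundays of each week.
The following Saturday is Aug 18 2007.
The following Sunday is Aug 19 2007.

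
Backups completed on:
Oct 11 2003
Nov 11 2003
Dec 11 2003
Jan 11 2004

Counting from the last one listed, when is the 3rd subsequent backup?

Gaps: 31, 30, 31 days — not constant. Every event is on the 11th of the month.
Pattern: the 11th of each month.
February 2004: Feb 11 2004.
Next: March 2004 → Mar 11 2004.
Next: April 2004 → Apr 11 2004.

Apr 11 2004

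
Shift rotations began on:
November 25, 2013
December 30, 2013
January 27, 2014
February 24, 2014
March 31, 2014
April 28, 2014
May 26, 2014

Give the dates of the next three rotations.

Every date is a Monday; gaps 35, 28, 28, 35, 28, 28 days.
Each is the last Monday of its month (at least one falls on the 29th or later, ruling out '4th Monday').
Last Monday of June 2014: June 30, 2014.
July 2014 ends with Monday July 28, 2014.
Last Monday of August 2014: August 25, 2014.

June 30, 2014; July 28, 2014; August 25, 2014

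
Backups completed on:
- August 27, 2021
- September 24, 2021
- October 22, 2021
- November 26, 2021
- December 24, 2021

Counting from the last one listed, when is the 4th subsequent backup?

April 22, 2022

All dates are Fridays, 28, 28, 35, 28 days apart.
Specifically, the 4th Friday of each month.
January 2022 — 4th Friday is January 28, 2022.
4th Friday of February 2022: February 25, 2022.
4th Friday of March 2022: March 25, 2022.
4th Friday of April 2022: April 22, 2022.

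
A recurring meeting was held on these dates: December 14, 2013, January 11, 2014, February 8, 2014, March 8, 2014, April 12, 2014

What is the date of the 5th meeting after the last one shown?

These are Saturdays at 28- or 35-day spacing (28, 28, 28, 35).
The pattern: 2nd Saturday of the month.
May 2014 — 2nd Saturday is May 10, 2014.
2nd Saturday of June 2014: June 14, 2014.
July 2014 — 2nd Saturday is July 12, 2014.
August 2014 — 2nd Saturday is August 9, 2014.
September 2014 — 2nd Saturday is September 13, 2014.

September 13, 2014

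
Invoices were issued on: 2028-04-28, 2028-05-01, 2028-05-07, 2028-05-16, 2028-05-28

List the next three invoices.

Gaps: 3, 6, 9, 12 days — each gap is 3 larger than the previous one.
Next gap: 15 days. 2028-05-28 + 15 days = 2028-06-12.
Next gap: 18 days. 2028-06-12 + 18 days = 2028-06-30.
Next gap: 21 days. 2028-06-30 + 21 days = 2028-07-21.

2028-06-12, 2028-06-30, 2028-07-21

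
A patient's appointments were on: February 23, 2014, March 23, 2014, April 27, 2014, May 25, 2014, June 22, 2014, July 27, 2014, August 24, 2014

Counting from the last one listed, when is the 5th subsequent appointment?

Gaps: 28, 35, 28, 28, 35, 28 days — a mix of 28 and 35. Every date is a Sunday.
Each is the 4th Sunday of its month.
4th Sunday of September 2014: September 28, 2014.
4th Sunday of October 2014: October 26, 2014.
November 2014 — 4th Sunday is November 23, 2014.
December 2014 — 4th Sunday is December 28, 2014.
4th Sunday of January 2015: January 25, 2015.

January 25, 2015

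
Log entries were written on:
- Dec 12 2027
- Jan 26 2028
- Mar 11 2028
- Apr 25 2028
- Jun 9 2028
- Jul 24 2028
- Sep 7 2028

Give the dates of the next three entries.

Oct 22 2028, Dec 6 2028, Jan 20 2029

Every event comes 45 days after the last (45, 45, 45, 45, 45, 45).
Sep 7 2028 + 45 days = Oct 22 2028.
Oct 22 2028 + 45 days = Dec 6 2028.
Dec 6 2028 + 45 days = Jan 20 2029.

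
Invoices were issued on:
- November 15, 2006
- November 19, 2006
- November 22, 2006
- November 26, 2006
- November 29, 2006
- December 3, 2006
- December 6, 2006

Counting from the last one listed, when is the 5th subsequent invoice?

December 24, 2006

Gaps: 4, 3, 4, 3, 4, 3 days — not constant, but cyclic with period 2.
The events fall on every Wednesday and Sunday.
Next Sunday: December 10, 2006.
Next Wednesday: December 13, 2006.
The following Sunday is December 17, 2006.
Next Wednesday: December 20, 2006.
The following Sunday is December 24, 2006.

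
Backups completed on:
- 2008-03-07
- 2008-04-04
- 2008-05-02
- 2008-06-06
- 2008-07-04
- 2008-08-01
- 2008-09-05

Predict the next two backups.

All dates are Fridays, 28, 28, 35, 28, 28, 35 days apart.
Specifically, the 1st Friday of each month.
1st Friday of October 2008: 2008-10-03.
1st Friday of November 2008: 2008-11-07.

2008-10-03, 2008-11-07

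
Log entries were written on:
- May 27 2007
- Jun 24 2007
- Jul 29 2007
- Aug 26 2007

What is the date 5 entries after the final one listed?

These are Sundays with 28, 35, 28-day gaps.
Each is the final Sunday of its month — Jul 29 2007 is past the 28th, so '4th Sunday' doesn't fit.
Last Sunday of September 2007: Sep 30 2007.
Last Sunday of October 2007: Oct 28 2007.
November 2007 ends with Sunday Nov 25 2007.
December 2007 ends with Sunday Dec 30 2007.
January 2008 ends with Sunday Jan 27 2008.

Jan 27 2008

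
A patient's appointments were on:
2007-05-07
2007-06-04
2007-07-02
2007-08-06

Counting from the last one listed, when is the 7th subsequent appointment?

2008-03-03

All dates are Mondays, 28, 28, 35 days apart.
Specifically, the 1st Monday of each month.
September 2007 — 1st Monday is 2007-09-03.
1st Monday of October 2007: 2007-10-01.
1st Monday of November 2007: 2007-11-05.
December 2007 — 1st Monday is 2007-12-03.
1st Monday of January 2008: 2008-01-07.
February 2008 — 1st Monday is 2008-02-04.
1st Monday of March 2008: 2008-03-03.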